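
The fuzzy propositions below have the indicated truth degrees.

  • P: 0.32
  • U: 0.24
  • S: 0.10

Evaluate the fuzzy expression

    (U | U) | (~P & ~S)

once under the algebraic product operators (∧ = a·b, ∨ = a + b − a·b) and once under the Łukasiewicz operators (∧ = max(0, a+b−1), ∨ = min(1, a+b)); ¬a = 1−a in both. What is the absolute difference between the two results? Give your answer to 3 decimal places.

0.224

Under algebraic product:
  U | U = a + b − a·b on (0.2400, 0.2400) = 0.4224
  ~P = 1 − 0.3200 = 0.6800
  ~S = 1 − 0.1000 = 0.9000
  ~P & ~S = a·b on (0.6800, 0.9000) = 0.6120
  (U | U) | (~P & ~S) = a + b − a·b on (0.4224, 0.6120) = 0.7759
  → value = 0.7759
Under Łukasiewicz:
  U | U = min(1, a+b) on (0.24, 0.24) = 0.48
  ~P = 1 − 0.32 = 0.68
  ~S = 1 − 0.10 = 0.90
  ~P & ~S = max(0, a+b−1) on (0.68, 0.90) = 0.58
  (U | U) | (~P & ~S) = min(1, a+b) on (0.48, 0.58) = 1.00
  → value = 1.0000
|0.7759 − 1.0000| = 0.224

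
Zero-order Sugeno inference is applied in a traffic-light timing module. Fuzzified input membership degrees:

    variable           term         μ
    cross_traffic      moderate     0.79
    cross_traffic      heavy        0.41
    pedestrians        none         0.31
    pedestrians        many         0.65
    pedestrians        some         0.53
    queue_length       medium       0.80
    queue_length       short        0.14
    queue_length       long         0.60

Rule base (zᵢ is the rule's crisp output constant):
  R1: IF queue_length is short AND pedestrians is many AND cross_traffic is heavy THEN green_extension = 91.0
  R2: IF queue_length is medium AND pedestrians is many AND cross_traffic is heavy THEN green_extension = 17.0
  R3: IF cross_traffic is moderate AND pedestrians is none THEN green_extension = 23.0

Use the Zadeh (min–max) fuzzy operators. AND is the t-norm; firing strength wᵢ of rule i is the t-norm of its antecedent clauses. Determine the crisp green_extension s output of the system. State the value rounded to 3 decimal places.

R1 (z=91.0): short=0.14, many=0.65, heavy=0.41; AND[min(a, b)] → w = 0.14
R2 (z=17.0): medium=0.80, many=0.65, heavy=0.41; AND[min(a, b)] → w = 0.41
R3 (z=23.0): moderate=0.79, none=0.31; AND[min(a, b)] → w = 0.31
Weighted average = (0.14·91.0 + 0.41·17.0 + 0.31·23.0) / (0.14 + 0.41 + 0.31)
  = 26.8400 / 0.8600 = 31.209

31.209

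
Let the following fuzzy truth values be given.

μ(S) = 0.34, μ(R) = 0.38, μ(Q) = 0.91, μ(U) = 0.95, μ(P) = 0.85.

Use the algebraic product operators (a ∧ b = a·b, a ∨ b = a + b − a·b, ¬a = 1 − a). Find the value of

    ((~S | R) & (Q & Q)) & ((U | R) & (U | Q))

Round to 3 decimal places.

~S = 1 − 0.3400 = 0.6600
~S | R = a + b − a·b on (0.6600, 0.3800) = 0.7892
Q & Q = a·b on (0.9100, 0.9100) = 0.8281
(~S | R) & (Q & Q) = a·b on (0.7892, 0.8281) = 0.6535
U | R = a + b − a·b on (0.9500, 0.3800) = 0.9690
U | Q = a + b − a·b on (0.9500, 0.9100) = 0.9955
(U | R) & (U | Q) = a·b on (0.9690, 0.9955) = 0.9646
((~S | R) & (Q & Q)) & ((U | R) & (U | Q)) = a·b on (0.6535, 0.9646) = 0.6304

0.630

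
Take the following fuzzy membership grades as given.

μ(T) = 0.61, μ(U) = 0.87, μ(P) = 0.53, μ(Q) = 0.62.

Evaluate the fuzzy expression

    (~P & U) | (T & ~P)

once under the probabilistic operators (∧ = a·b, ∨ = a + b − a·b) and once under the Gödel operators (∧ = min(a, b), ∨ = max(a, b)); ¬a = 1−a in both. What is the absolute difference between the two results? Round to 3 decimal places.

0.108

Under probabilistic:
  ~P = 1 − 0.5300 = 0.4700
  ~P & U = a·b on (0.4700, 0.8700) = 0.4089
  ~P = 1 − 0.5300 = 0.4700
  T & ~P = a·b on (0.6100, 0.4700) = 0.2867
  (~P & U) | (T & ~P) = a + b − a·b on (0.4089, 0.2867) = 0.5784
  → value = 0.5784
Under Gödel:
  ~P = 1 − 0.53 = 0.47
  ~P & U = min(a, b) on (0.47, 0.87) = 0.47
  ~P = 1 − 0.53 = 0.47
  T & ~P = min(a, b) on (0.61, 0.47) = 0.47
  (~P & U) | (T & ~P) = max(a, b) on (0.47, 0.47) = 0.47
  → value = 0.4700
|0.5784 − 0.4700| = 0.108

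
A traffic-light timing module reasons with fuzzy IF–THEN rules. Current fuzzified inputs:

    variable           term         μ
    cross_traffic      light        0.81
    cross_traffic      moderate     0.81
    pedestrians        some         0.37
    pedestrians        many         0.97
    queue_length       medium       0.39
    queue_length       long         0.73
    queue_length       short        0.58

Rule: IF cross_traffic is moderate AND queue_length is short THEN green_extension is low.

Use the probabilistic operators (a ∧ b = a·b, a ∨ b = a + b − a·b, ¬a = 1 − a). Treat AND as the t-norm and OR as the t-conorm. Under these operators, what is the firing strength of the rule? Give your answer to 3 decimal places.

0.470

firing strength: moderate=0.81, short=0.58; AND[a·b] → w = 0.4698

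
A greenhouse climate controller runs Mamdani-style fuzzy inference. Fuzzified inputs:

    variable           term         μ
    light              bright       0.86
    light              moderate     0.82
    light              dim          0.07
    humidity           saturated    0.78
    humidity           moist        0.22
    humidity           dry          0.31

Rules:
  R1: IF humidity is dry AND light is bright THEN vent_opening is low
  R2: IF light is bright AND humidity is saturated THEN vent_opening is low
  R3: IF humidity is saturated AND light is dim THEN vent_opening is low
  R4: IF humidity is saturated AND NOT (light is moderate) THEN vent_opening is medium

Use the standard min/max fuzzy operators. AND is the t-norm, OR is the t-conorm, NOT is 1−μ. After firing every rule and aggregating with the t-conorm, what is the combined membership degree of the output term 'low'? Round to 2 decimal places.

R1: dry=0.31, bright=0.86; AND[min(a, b)] → w = 0.31
R2: bright=0.86, saturated=0.78; AND[min(a, b)] → w = 0.78
R3: saturated=0.78, dim=0.07; AND[min(a, b)] → w = 0.07
R4: saturated=0.78, ¬moderate=1−0.82=0.18; AND[min(a, b)] → w = 0.18
Rules with consequent 'low': {R1, R2, R3} → strengths 0.31, 0.78, 0.07
Aggregate via t-conorm [max(a, b)]: 0.78

0.78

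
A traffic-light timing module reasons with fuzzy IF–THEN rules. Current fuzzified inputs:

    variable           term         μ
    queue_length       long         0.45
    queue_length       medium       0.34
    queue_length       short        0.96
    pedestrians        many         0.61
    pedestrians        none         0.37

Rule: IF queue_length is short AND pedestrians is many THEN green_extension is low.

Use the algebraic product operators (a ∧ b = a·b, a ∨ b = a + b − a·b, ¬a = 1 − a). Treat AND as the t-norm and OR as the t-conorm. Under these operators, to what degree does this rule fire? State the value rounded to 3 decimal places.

0.586

firing strength: short=0.96, many=0.61; AND[a·b] → w = 0.5856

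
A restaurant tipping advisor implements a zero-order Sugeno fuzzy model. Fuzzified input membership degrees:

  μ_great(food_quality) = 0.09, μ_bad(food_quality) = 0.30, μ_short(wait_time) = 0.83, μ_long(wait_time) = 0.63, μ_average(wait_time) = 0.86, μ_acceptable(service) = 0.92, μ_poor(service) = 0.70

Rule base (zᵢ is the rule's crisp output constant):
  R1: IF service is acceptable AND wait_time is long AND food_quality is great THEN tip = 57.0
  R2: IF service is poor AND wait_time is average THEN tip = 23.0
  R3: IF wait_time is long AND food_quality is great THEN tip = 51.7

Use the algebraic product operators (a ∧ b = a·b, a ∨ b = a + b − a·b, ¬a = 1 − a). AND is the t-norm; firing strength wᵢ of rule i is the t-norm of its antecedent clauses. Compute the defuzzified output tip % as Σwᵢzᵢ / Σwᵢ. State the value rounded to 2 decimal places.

27.78

R1 (z=57.0): acceptable=0.92, long=0.63, great=0.09; AND[a·b] → w = 0.0522
R2 (z=23.0): poor=0.70, average=0.86; AND[a·b] → w = 0.6020
R3 (z=51.7): long=0.63, great=0.09; AND[a·b] → w = 0.0567
Weighted average = (0.0522·57.0 + 0.6020·23.0 + 0.0567·51.7) / (0.0522 + 0.6020 + 0.0567)
  = 19.7507 / 0.7109 = 27.78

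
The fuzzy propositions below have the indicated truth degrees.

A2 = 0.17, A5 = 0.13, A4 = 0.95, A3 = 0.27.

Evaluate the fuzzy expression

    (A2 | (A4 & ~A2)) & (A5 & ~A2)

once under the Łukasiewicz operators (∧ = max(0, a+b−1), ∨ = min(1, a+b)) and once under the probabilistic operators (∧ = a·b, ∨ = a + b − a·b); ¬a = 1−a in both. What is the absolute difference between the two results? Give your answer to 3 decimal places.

0.089

Under Łukasiewicz:
  ~A2 = 1 − 0.17 = 0.83
  A4 & ~A2 = max(0, a+b−1) on (0.95, 0.83) = 0.78
  A2 | (A4 & ~A2) = min(1, a+b) on (0.17, 0.78) = 0.95
  ~A2 = 1 − 0.17 = 0.83
  A5 & ~A2 = max(0, a+b−1) on (0.13, 0.83) = 0.00
  (A2 | (A4 & ~A2)) & (A5 & ~A2) = max(0, a+b−1) on (0.95, 0.00) = 0.00
  → value = 0.0000
Under probabilistic:
  ~A2 = 1 − 0.1700 = 0.8300
  A4 & ~A2 = a·b on (0.9500, 0.8300) = 0.7885
  A2 | (A4 & ~A2) = a + b − a·b on (0.1700, 0.7885) = 0.8245
  ~A2 = 1 − 0.1700 = 0.8300
  A5 & ~A2 = a·b on (0.1300, 0.8300) = 0.1079
  (A2 | (A4 & ~A2)) & (A5 & ~A2) = a·b on (0.8245, 0.1079) = 0.0890
  → value = 0.0890
|0.0000 − 0.0890| = 0.089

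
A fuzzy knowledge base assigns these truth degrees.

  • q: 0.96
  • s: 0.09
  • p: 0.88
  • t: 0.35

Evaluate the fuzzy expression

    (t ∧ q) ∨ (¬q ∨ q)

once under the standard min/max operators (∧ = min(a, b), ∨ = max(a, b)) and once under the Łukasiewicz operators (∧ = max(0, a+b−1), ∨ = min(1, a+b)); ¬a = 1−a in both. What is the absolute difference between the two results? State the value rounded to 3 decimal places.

0.040

Under standard min/max:
  t ∧ q = min(a, b) on (0.35, 0.96) = 0.35
  ¬q = 1 − 0.96 = 0.04
  ¬q ∨ q = max(a, b) on (0.04, 0.96) = 0.96
  (t ∧ q) ∨ (¬q ∨ q) = max(a, b) on (0.35, 0.96) = 0.96
  → value = 0.9600
Under Łukasiewicz:
  t ∧ q = max(0, a+b−1) on (0.35, 0.96) = 0.31
  ¬q = 1 − 0.96 = 0.04
  ¬q ∨ q = min(1, a+b) on (0.04, 0.96) = 1.00
  (t ∧ q) ∨ (¬q ∨ q) = min(1, a+b) on (0.31, 1.00) = 1.00
  → value = 1.0000
|0.9600 − 1.0000| = 0.040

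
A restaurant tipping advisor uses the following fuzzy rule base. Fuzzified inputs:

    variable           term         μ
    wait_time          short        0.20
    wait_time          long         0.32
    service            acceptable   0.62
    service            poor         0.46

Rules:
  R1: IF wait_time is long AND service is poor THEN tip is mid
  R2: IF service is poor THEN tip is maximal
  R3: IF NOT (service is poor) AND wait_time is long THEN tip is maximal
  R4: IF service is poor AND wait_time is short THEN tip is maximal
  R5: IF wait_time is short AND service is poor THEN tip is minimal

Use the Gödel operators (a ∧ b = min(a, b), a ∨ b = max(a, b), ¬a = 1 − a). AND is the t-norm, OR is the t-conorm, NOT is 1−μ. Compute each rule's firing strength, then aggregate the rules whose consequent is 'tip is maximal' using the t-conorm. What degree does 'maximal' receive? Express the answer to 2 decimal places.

R1: long=0.32, poor=0.46; AND[min(a, b)] → w = 0.32
R2: poor=0.46 → w = 0.46
R3: ¬poor=1−0.46=0.54, long=0.32; AND[min(a, b)] → w = 0.32
R4: poor=0.46, short=0.20; AND[min(a, b)] → w = 0.20
R5: short=0.20, poor=0.46; AND[min(a, b)] → w = 0.20
Rules with consequent 'maximal': {R2, R3, R4} → strengths 0.46, 0.32, 0.20
Aggregate via t-conorm [max(a, b)]: 0.46

0.46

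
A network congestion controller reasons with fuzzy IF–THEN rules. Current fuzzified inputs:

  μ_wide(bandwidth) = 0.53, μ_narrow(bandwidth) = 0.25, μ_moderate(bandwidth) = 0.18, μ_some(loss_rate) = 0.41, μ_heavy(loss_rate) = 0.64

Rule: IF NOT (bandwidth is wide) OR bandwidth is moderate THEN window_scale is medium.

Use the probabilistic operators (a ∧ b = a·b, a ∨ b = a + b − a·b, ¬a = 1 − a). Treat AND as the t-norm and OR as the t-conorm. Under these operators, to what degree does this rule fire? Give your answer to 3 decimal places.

0.565

firing strength: ¬wide=1−0.53=0.47, moderate=0.18; OR[a + b − a·b] → w = 0.5654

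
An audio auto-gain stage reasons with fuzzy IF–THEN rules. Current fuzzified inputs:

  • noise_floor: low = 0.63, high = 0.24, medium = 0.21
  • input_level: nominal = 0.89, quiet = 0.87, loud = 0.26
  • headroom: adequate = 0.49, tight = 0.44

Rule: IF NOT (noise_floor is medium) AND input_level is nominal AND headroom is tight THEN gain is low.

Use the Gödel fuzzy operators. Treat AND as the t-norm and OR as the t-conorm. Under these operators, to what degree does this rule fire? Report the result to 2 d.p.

0.44

firing strength: ¬medium=1−0.21=0.79, nominal=0.89, tight=0.44; AND[min(a, b)] → w = 0.44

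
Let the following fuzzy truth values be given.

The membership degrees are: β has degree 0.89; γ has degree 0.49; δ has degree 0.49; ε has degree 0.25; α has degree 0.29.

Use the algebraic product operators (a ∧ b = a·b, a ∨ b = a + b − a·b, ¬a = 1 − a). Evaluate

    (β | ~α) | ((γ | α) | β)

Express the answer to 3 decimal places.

~α = 1 − 0.2900 = 0.7100
β | ~α = a + b − a·b on (0.8900, 0.7100) = 0.9681
γ | α = a + b − a·b on (0.4900, 0.2900) = 0.6379
(γ | α) | β = a + b − a·b on (0.6379, 0.8900) = 0.9602
(β | ~α) | ((γ | α) | β) = a + b − a·b on (0.9681, 0.9602) = 0.9987

0.999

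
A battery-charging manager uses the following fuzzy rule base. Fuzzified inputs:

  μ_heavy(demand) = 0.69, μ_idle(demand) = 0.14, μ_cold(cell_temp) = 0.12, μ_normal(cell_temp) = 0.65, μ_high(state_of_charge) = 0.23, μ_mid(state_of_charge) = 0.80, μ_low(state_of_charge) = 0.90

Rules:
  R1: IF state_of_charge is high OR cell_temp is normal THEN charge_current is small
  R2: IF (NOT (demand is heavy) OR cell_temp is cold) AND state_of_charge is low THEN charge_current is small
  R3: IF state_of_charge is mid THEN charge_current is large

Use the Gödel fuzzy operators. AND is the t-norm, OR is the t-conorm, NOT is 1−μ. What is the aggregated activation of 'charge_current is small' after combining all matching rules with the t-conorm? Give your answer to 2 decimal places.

R1: high=0.23, normal=0.65; OR[max(a, b)] → w = 0.65
R2: (¬heavy=1−0.69=0.31 OR cold=0.12) = 0.31; AND[min(a, b)] with low=0.90 → w = 0.31
R3: mid=0.80 → w = 0.80
Rules with consequent 'small': {R1, R2} → strengths 0.65, 0.31
Aggregate via t-conorm [max(a, b)]: 0.65

0.65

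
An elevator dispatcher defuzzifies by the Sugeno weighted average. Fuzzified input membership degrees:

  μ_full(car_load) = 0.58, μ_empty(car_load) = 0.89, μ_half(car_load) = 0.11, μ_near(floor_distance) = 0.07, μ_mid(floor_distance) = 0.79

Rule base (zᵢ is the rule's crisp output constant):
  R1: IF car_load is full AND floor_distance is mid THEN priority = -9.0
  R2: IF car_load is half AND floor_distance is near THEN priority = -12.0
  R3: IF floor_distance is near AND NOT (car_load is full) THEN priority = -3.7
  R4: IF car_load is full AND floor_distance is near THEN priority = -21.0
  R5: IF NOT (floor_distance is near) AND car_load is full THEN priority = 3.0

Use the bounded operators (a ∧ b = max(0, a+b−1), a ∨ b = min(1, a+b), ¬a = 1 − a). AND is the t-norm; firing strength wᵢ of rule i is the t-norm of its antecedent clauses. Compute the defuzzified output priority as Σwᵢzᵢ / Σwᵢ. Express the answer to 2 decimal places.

-2.05

R1 (z=-9.0): full=0.58, mid=0.79; AND[max(0, a+b−1)] → w = 0.37
R2 (z=-12.0): half=0.11, near=0.07; AND[max(0, a+b−1)] → w = 0.00
R3 (z=-3.7): near=0.07, ¬full=1−0.58=0.42; AND[max(0, a+b−1)] → w = 0.00
R4 (z=-21.0): full=0.58, near=0.07; AND[max(0, a+b−1)] → w = 0.00
R5 (z=3.0): ¬near=1−0.07=0.93, full=0.58; AND[max(0, a+b−1)] → w = 0.51
Weighted average = (0.37·-9.0 + 0.00·-12.0 + 0.00·-3.7 + 0.00·-21.0 + 0.51·3.0) / (0.37 + 0.00 + 0.00 + 0.00 + 0.51)
  = -1.8000 / 0.8800 = -2.05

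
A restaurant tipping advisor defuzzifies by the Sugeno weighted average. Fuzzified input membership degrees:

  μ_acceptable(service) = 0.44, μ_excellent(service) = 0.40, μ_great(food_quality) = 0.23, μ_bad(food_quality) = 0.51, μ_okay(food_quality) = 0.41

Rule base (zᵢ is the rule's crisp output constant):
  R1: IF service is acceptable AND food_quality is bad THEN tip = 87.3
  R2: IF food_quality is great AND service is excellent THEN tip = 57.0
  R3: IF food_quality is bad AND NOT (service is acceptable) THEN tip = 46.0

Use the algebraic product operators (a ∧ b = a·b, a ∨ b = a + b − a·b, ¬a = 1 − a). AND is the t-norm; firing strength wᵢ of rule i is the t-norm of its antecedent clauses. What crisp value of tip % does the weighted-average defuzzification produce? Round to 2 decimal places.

R1 (z=87.3): acceptable=0.44, bad=0.51; AND[a·b] → w = 0.2244
R2 (z=57.0): great=0.23, excellent=0.40; AND[a·b] → w = 0.0920
R3 (z=46.0): bad=0.51, ¬acceptable=1−0.44=0.56; AND[a·b] → w = 0.2856
Weighted average = (0.2244·87.3 + 0.0920·57.0 + 0.2856·46.0) / (0.2244 + 0.0920 + 0.2856)
  = 37.9717 / 0.6020 = 63.08

63.08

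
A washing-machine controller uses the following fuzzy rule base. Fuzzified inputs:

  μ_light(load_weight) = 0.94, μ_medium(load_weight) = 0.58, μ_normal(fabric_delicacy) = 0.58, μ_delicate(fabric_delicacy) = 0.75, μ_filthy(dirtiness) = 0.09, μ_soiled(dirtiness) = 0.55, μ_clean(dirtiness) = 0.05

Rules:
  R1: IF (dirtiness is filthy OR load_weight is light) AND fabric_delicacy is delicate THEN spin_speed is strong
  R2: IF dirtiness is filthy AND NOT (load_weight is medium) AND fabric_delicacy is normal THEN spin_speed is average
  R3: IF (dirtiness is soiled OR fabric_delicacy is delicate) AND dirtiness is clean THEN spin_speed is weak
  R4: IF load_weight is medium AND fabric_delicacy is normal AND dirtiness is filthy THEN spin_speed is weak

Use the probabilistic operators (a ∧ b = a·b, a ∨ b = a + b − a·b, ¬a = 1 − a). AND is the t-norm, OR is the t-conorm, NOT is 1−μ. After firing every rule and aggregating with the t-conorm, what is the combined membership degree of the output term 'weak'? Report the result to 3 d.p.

R1: (filthy=0.09 OR light=0.94) = 0.9454; AND[a·b] with delicate=0.75 → w = 0.7090
R2: filthy=0.09, ¬medium=1−0.58=0.42, normal=0.58; AND[a·b] → w = 0.0219
R3: (soiled=0.55 OR delicate=0.75) = 0.8875; AND[a·b] with clean=0.05 → w = 0.0444
R4: medium=0.58, normal=0.58, filthy=0.09; AND[a·b] → w = 0.0303
Rules with consequent 'weak': {R3, R4} → strengths 0.0444, 0.0303
Aggregate via t-conorm [a + b − a·b]: 0.0733

0.073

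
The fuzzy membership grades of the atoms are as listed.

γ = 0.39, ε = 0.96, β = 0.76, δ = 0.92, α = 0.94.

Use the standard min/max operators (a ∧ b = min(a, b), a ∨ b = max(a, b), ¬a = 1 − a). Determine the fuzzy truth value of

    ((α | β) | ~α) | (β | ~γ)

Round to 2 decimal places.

0.94

α | β = max(a, b) on (0.94, 0.76) = 0.94
~α = 1 − 0.94 = 0.06
(α | β) | ~α = max(a, b) on (0.94, 0.06) = 0.94
~γ = 1 − 0.39 = 0.61
β | ~γ = max(a, b) on (0.76, 0.61) = 0.76
((α | β) | ~α) | (β | ~γ) = max(a, b) on (0.94, 0.76) = 0.94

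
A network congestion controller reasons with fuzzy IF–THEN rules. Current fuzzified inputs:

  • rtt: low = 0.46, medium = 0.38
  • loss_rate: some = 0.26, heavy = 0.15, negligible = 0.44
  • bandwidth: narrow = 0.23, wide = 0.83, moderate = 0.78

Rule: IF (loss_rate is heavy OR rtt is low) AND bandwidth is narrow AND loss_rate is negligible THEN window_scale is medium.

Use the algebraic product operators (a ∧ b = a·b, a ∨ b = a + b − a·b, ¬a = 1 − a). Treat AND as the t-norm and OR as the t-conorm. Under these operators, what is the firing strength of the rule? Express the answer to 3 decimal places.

firing strength: (heavy=0.15 OR low=0.46) = 0.5410; AND[a·b] with narrow=0.23, negligible=0.44 → w = 0.0547

0.055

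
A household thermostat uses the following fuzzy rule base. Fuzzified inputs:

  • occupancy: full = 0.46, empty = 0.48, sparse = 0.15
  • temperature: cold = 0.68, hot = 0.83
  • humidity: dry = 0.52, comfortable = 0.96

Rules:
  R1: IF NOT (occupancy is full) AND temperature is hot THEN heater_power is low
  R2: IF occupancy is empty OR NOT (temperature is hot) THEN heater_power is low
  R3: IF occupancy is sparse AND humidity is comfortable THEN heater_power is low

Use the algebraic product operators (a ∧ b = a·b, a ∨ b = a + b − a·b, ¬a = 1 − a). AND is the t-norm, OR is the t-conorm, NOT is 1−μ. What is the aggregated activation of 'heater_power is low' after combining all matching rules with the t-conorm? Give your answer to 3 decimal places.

0.796

R1: ¬full=1−0.46=0.54, hot=0.83; AND[a·b] → w = 0.4482
R2: empty=0.48, ¬hot=1−0.83=0.17; OR[a + b − a·b] → w = 0.5684
R3: sparse=0.15, comfortable=0.96; AND[a·b] → w = 0.1440
Rules with consequent 'low': {R1, R2, R3} → strengths 0.4482, 0.5684, 0.1440
Aggregate via t-conorm [a + b − a·b]: 0.7961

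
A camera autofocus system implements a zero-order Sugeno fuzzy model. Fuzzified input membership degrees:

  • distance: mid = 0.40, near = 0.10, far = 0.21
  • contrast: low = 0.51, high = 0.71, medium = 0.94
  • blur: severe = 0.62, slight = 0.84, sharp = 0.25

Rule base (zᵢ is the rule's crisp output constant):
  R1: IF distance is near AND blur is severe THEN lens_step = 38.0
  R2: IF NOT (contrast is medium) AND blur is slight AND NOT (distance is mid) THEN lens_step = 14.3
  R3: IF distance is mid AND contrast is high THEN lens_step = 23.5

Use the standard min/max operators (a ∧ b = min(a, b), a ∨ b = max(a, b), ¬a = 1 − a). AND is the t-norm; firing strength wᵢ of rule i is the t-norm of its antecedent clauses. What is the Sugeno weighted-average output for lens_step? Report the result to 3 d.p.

25.104

R1 (z=38.0): near=0.10, severe=0.62; AND[min(a, b)] → w = 0.10
R2 (z=14.3): ¬medium=1−0.94=0.06, slight=0.84, ¬mid=1−0.40=0.60; AND[min(a, b)] → w = 0.06
R3 (z=23.5): mid=0.40, high=0.71; AND[min(a, b)] → w = 0.40
Weighted average = (0.10·38.0 + 0.06·14.3 + 0.40·23.5) / (0.10 + 0.06 + 0.40)
  = 14.0580 / 0.5600 = 25.104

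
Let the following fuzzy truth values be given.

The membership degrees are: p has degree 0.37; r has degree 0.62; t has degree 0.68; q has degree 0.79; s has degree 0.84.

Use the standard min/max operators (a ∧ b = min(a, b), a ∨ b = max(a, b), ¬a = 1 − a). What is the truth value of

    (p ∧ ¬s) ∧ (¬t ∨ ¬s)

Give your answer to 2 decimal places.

¬s = 1 − 0.84 = 0.16
p ∧ ¬s = min(a, b) on (0.37, 0.16) = 0.16
¬t = 1 − 0.68 = 0.32
¬s = 1 − 0.84 = 0.16
¬t ∨ ¬s = max(a, b) on (0.32, 0.16) = 0.32
(p ∧ ¬s) ∧ (¬t ∨ ¬s) = min(a, b) on (0.16, 0.32) = 0.16

0.16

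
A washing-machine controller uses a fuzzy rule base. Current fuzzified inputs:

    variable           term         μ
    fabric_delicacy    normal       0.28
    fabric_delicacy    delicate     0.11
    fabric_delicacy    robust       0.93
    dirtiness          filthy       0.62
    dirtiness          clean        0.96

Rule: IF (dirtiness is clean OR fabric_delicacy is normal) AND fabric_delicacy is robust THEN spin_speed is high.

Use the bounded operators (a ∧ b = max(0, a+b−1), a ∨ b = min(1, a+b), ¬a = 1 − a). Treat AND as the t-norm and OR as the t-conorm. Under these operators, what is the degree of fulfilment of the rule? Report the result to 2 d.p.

firing strength: (clean=0.96 OR normal=0.28) = 1.00; AND[max(0, a+b−1)] with robust=0.93 → w = 0.93

0.93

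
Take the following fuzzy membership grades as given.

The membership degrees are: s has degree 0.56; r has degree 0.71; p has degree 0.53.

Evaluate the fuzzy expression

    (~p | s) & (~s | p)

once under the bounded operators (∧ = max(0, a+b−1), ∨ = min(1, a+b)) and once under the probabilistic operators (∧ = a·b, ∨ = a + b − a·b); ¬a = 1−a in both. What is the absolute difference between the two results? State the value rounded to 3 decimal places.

Under bounded:
  ~p = 1 − 0.53 = 0.47
  ~p | s = min(1, a+b) on (0.47, 0.56) = 1.00
  ~s = 1 − 0.56 = 0.44
  ~s | p = min(1, a+b) on (0.44, 0.53) = 0.97
  (~p | s) & (~s | p) = max(0, a+b−1) on (1.00, 0.97) = 0.97
  → value = 0.9700
Under probabilistic:
  ~p = 1 − 0.5300 = 0.4700
  ~p | s = a + b − a·b on (0.4700, 0.5600) = 0.7668
  ~s = 1 − 0.5600 = 0.4400
  ~s | p = a + b − a·b on (0.4400, 0.5300) = 0.7368
  (~p | s) & (~s | p) = a·b on (0.7668, 0.7368) = 0.5650
  → value = 0.5650
|0.9700 − 0.5650| = 0.405

0.405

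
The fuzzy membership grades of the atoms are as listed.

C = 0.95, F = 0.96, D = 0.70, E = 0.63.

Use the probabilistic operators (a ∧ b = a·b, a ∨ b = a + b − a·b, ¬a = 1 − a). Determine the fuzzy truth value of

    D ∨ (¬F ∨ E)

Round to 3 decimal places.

¬F = 1 − 0.9600 = 0.0400
¬F ∨ E = a + b − a·b on (0.0400, 0.6300) = 0.6448
D ∨ (¬F ∨ E) = a + b − a·b on (0.7000, 0.6448) = 0.8934

0.893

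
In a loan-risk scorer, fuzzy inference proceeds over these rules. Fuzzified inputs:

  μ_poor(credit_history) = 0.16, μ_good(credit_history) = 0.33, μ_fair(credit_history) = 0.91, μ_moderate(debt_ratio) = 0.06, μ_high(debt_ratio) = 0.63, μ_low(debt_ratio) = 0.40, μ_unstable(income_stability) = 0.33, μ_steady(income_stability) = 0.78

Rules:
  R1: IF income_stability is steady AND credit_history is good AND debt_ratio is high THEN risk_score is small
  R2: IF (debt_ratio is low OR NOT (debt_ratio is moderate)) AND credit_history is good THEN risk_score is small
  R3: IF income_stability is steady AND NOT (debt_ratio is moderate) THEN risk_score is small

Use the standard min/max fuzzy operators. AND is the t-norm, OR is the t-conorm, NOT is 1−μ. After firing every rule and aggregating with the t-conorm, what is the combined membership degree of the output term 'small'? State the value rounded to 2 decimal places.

R1: steady=0.78, good=0.33, high=0.63; AND[min(a, b)] → w = 0.33
R2: (low=0.40 OR ¬moderate=1−0.06=0.94) = 0.94; AND[min(a, b)] with good=0.33 → w = 0.33
R3: steady=0.78, ¬moderate=1−0.06=0.94; AND[min(a, b)] → w = 0.78
Rules with consequent 'small': {R1, R2, R3} → strengths 0.33, 0.33, 0.78
Aggregate via t-conorm [max(a, b)]: 0.78

0.78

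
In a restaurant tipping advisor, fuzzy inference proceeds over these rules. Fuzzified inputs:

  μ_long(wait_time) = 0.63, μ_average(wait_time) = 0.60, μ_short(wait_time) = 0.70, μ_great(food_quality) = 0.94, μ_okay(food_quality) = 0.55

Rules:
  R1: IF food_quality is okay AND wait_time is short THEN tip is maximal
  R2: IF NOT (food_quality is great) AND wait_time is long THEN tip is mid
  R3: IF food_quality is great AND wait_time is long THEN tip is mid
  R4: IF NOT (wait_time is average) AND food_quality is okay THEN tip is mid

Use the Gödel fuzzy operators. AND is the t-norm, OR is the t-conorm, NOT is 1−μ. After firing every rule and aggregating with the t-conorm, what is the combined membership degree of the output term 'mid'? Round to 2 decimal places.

R1: okay=0.55, short=0.70; AND[min(a, b)] → w = 0.55
R2: ¬great=1−0.94=0.06, long=0.63; AND[min(a, b)] → w = 0.06
R3: great=0.94, long=0.63; AND[min(a, b)] → w = 0.63
R4: ¬average=1−0.60=0.40, okay=0.55; AND[min(a, b)] → w = 0.40
Rules with consequent 'mid': {R2, R3, R4} → strengths 0.06, 0.63, 0.40
Aggregate via t-conorm [max(a, b)]: 0.63

0.63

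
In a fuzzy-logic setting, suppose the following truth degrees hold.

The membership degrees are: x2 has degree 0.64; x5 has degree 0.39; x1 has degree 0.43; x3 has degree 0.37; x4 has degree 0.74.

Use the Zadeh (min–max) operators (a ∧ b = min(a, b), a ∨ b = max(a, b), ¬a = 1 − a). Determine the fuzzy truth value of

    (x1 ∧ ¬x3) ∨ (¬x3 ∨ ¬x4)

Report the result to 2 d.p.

0.63

¬x3 = 1 − 0.37 = 0.63
x1 ∧ ¬x3 = min(a, b) on (0.43, 0.63) = 0.43
¬x3 = 1 − 0.37 = 0.63
¬x4 = 1 − 0.74 = 0.26
¬x3 ∨ ¬x4 = max(a, b) on (0.63, 0.26) = 0.63
(x1 ∧ ¬x3) ∨ (¬x3 ∨ ¬x4) = max(a, b) on (0.43, 0.63) = 0.63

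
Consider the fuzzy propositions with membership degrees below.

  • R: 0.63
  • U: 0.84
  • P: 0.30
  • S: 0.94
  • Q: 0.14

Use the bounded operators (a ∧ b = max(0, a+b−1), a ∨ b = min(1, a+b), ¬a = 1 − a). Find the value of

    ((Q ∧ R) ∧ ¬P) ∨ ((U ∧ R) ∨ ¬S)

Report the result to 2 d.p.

Q ∧ R = max(0, a+b−1) on (0.14, 0.63) = 0.00
¬P = 1 − 0.30 = 0.70
(Q ∧ R) ∧ ¬P = max(0, a+b−1) on (0.00, 0.70) = 0.00
U ∧ R = max(0, a+b−1) on (0.84, 0.63) = 0.47
¬S = 1 − 0.94 = 0.06
(U ∧ R) ∨ ¬S = min(1, a+b) on (0.47, 0.06) = 0.53
((Q ∧ R) ∧ ¬P) ∨ ((U ∧ R) ∨ ¬S) = min(1, a+b) on (0.00, 0.53) = 0.53

0.53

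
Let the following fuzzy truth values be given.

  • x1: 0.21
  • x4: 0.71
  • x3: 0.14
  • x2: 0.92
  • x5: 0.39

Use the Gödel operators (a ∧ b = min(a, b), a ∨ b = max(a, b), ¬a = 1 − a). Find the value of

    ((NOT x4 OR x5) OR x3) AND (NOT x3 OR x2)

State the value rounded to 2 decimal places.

0.39

NOT x4 = 1 − 0.71 = 0.29
NOT x4 OR x5 = max(a, b) on (0.29, 0.39) = 0.39
(NOT x4 OR x5) OR x3 = max(a, b) on (0.39, 0.14) = 0.39
NOT x3 = 1 − 0.14 = 0.86
NOT x3 OR x2 = max(a, b) on (0.86, 0.92) = 0.92
((NOT x4 OR x5) OR x3) AND (NOT x3 OR x2) = min(a, b) on (0.39, 0.92) = 0.39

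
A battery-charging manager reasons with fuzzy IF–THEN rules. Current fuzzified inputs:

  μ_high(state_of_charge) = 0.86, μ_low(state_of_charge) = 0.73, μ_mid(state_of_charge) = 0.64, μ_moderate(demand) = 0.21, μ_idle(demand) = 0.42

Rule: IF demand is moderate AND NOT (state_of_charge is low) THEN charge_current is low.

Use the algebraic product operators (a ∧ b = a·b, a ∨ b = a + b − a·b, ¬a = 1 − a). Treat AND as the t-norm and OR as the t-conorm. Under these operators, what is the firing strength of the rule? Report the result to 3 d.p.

0.057

firing strength: moderate=0.21, ¬low=1−0.73=0.27; AND[a·b] → w = 0.0567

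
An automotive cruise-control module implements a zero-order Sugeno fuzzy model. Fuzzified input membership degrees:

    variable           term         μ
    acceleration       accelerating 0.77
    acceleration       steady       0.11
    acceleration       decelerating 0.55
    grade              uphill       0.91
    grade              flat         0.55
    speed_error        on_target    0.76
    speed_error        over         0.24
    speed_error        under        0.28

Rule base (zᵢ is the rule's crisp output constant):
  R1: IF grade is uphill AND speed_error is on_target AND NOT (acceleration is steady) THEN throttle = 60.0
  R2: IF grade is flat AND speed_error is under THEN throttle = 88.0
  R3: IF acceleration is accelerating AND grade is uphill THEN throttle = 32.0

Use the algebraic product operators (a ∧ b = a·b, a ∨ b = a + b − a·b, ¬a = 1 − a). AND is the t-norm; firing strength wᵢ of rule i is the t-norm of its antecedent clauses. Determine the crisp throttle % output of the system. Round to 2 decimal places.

49.59

R1 (z=60.0): uphill=0.91, on_target=0.76, ¬steady=1−0.11=0.89; AND[a·b] → w = 0.6155
R2 (z=88.0): flat=0.55, under=0.28; AND[a·b] → w = 0.1540
R3 (z=32.0): accelerating=0.77, uphill=0.91; AND[a·b] → w = 0.7007
Weighted average = (0.6155·60.0 + 0.1540·88.0 + 0.7007·32.0) / (0.6155 + 0.1540 + 0.7007)
  = 72.9058 / 1.4702 = 49.59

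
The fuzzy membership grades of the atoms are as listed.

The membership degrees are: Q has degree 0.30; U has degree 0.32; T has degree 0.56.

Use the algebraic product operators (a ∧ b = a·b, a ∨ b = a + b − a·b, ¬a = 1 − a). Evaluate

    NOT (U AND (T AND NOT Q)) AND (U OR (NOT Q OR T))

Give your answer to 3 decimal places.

0.796

NOT Q = 1 − 0.3000 = 0.7000
T AND NOT Q = a·b on (0.5600, 0.7000) = 0.3920
U AND (T AND NOT Q) = a·b on (0.3200, 0.3920) = 0.1254
NOT (U AND (T AND NOT Q)) = 1 − 0.1254 = 0.8746
NOT Q = 1 − 0.3000 = 0.7000
NOT Q OR T = a + b − a·b on (0.7000, 0.5600) = 0.8680
U OR (NOT Q OR T) = a + b − a·b on (0.3200, 0.8680) = 0.9102
NOT (U AND (T AND NOT Q)) AND (U OR (NOT Q OR T)) = a·b on (0.8746, 0.9102) = 0.7961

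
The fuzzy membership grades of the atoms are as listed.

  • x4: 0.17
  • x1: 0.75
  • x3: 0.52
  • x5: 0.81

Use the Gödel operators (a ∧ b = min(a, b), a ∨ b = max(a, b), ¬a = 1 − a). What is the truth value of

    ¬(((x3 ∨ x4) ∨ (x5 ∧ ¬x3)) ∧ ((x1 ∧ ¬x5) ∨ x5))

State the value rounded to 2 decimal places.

0.48

x3 ∨ x4 = max(a, b) on (0.52, 0.17) = 0.52
¬x3 = 1 − 0.52 = 0.48
x5 ∧ ¬x3 = min(a, b) on (0.81, 0.48) = 0.48
(x3 ∨ x4) ∨ (x5 ∧ ¬x3) = max(a, b) on (0.52, 0.48) = 0.52
¬x5 = 1 − 0.81 = 0.19
x1 ∧ ¬x5 = min(a, b) on (0.75, 0.19) = 0.19
(x1 ∧ ¬x5) ∨ x5 = max(a, b) on (0.19, 0.81) = 0.81
((x3 ∨ x4) ∨ (x5 ∧ ¬x3)) ∧ ((x1 ∧ ¬x5) ∨ x5) = min(a, b) on (0.52, 0.81) = 0.52
¬(((x3 ∨ x4) ∨ (x5 ∧ ¬x3)) ∧ ((x1 ∧ ¬x5) ∨ x5)) = 1 − 0.52 = 0.48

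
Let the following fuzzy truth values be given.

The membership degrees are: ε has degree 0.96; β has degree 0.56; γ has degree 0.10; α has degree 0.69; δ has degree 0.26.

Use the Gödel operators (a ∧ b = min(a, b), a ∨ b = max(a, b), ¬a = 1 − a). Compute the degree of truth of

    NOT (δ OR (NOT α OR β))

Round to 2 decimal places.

0.44

NOT α = 1 − 0.69 = 0.31
NOT α OR β = max(a, b) on (0.31, 0.56) = 0.56
δ OR (NOT α OR β) = max(a, b) on (0.26, 0.56) = 0.56
NOT (δ OR (NOT α OR β)) = 1 − 0.56 = 0.44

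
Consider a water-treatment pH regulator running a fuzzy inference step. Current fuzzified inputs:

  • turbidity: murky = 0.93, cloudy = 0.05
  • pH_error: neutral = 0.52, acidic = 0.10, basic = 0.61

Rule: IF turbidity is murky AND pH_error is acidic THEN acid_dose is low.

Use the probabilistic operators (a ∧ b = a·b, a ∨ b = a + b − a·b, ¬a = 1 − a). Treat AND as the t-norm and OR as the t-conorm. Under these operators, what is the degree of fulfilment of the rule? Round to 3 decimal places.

0.093

firing strength: murky=0.93, acidic=0.10; AND[a·b] → w = 0.0930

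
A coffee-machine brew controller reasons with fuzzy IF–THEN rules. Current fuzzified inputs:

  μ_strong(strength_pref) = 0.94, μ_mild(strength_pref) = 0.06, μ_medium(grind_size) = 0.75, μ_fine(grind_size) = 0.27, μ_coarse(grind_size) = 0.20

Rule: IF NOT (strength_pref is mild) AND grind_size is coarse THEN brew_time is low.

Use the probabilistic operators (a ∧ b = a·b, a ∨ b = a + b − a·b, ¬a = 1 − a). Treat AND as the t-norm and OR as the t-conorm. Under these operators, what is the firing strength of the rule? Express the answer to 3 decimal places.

0.188

firing strength: ¬mild=1−0.06=0.94, coarse=0.20; AND[a·b] → w = 0.1880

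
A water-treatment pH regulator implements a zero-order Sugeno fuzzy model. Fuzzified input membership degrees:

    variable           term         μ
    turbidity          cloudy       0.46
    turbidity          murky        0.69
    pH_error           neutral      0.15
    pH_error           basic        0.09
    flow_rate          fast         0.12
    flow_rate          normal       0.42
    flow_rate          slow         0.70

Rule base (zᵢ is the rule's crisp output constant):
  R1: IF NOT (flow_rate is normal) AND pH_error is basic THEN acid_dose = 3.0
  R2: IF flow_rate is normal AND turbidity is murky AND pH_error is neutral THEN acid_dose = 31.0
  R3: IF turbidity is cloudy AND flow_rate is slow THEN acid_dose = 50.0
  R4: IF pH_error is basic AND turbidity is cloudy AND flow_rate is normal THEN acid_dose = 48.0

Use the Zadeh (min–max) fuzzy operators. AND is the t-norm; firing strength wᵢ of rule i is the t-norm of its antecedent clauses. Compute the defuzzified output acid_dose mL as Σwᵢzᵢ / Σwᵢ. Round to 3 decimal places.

40.810

R1 (z=3.0): ¬normal=1−0.42=0.58, basic=0.09; AND[min(a, b)] → w = 0.09
R2 (z=31.0): normal=0.42, murky=0.69, neutral=0.15; AND[min(a, b)] → w = 0.15
R3 (z=50.0): cloudy=0.46, slow=0.70; AND[min(a, b)] → w = 0.46
R4 (z=48.0): basic=0.09, cloudy=0.46, normal=0.42; AND[min(a, b)] → w = 0.09
Weighted average = (0.09·3.0 + 0.15·31.0 + 0.46·50.0 + 0.09·48.0) / (0.09 + 0.15 + 0.46 + 0.09)
  = 32.2400 / 0.7900 = 40.810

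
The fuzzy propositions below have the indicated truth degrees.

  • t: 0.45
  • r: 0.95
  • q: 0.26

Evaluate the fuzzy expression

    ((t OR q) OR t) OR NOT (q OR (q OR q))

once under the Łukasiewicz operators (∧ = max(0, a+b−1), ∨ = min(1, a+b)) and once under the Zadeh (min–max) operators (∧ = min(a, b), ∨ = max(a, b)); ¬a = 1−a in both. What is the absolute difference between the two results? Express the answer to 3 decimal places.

0.260

Under Łukasiewicz:
  t OR q = min(1, a+b) on (0.45, 0.26) = 0.71
  (t OR q) OR t = min(1, a+b) on (0.71, 0.45) = 1.00
  q OR q = min(1, a+b) on (0.26, 0.26) = 0.52
  q OR (q OR q) = min(1, a+b) on (0.26, 0.52) = 0.78
  NOT (q OR (q OR q)) = 1 − 0.78 = 0.22
  ((t OR q) OR t) OR NOT (q OR (q OR q)) = min(1, a+b) on (1.00, 0.22) = 1.00
  → value = 1.0000
Under Zadeh (min–max):
  t OR q = max(a, b) on (0.45, 0.26) = 0.45
  (t OR q) OR t = max(a, b) on (0.45, 0.45) = 0.45
  q OR q = max(a, b) on (0.26, 0.26) = 0.26
  q OR (q OR q) = max(a, b) on (0.26, 0.26) = 0.26
  NOT (q OR (q OR q)) = 1 − 0.26 = 0.74
  ((t OR q) OR t) OR NOT (q OR (q OR q)) = max(a, b) on (0.45, 0.74) = 0.74
  → value = 0.7400
|1.0000 − 0.7400| = 0.260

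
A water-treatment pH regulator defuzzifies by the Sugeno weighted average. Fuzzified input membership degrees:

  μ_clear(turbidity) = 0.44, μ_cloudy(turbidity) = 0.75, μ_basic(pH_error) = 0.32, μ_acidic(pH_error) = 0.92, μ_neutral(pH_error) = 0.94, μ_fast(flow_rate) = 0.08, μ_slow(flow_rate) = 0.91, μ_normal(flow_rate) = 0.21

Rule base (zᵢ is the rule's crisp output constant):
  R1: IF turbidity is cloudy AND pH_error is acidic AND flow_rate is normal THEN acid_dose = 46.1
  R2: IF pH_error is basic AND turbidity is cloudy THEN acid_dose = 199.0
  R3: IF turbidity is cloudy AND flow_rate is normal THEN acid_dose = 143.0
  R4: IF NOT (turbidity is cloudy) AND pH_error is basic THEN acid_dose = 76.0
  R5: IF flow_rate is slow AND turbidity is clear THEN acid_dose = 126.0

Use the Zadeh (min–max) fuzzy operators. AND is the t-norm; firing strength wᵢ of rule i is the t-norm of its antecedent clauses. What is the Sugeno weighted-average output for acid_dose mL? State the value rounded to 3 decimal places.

R1 (z=46.1): cloudy=0.75, acidic=0.92, normal=0.21; AND[min(a, b)] → w = 0.21
R2 (z=199.0): basic=0.32, cloudy=0.75; AND[min(a, b)] → w = 0.32
R3 (z=143.0): cloudy=0.75, normal=0.21; AND[min(a, b)] → w = 0.21
R4 (z=76.0): ¬cloudy=1−0.75=0.25, basic=0.32; AND[min(a, b)] → w = 0.25
R5 (z=126.0): slow=0.91, clear=0.44; AND[min(a, b)] → w = 0.44
Weighted average = (0.21·46.1 + 0.32·199.0 + 0.21·143.0 + 0.25·76.0 + 0.44·126.0) / (0.21 + 0.32 + 0.21 + 0.25 + 0.44)
  = 177.8310 / 1.4300 = 124.357

124.357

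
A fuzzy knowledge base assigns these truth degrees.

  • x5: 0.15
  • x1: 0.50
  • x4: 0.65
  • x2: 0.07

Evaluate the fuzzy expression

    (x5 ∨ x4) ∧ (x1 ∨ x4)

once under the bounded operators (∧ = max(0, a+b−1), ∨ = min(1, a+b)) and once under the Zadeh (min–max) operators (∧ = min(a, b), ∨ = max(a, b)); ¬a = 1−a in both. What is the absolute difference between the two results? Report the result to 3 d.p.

Under bounded:
  x5 ∨ x4 = min(1, a+b) on (0.15, 0.65) = 0.80
  x1 ∨ x4 = min(1, a+b) on (0.50, 0.65) = 1.00
  (x5 ∨ x4) ∧ (x1 ∨ x4) = max(0, a+b−1) on (0.80, 1.00) = 0.80
  → value = 0.8000
Under Zadeh (min–max):
  x5 ∨ x4 = max(a, b) on (0.15, 0.65) = 0.65
  x1 ∨ x4 = max(a, b) on (0.50, 0.65) = 0.65
  (x5 ∨ x4) ∧ (x1 ∨ x4) = min(a, b) on (0.65, 0.65) = 0.65
  → value = 0.6500
|0.8000 − 0.6500| = 0.150

0.150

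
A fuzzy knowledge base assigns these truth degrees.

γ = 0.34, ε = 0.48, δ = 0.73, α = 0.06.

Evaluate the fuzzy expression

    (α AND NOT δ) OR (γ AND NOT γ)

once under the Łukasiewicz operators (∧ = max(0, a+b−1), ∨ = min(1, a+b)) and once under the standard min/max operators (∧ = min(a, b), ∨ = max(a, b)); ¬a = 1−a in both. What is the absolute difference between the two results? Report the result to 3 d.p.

Under Łukasiewicz:
  NOT δ = 1 − 0.73 = 0.27
  α AND NOT δ = max(0, a+b−1) on (0.06, 0.27) = 0.00
  NOT γ = 1 − 0.34 = 0.66
  γ AND NOT γ = max(0, a+b−1) on (0.34, 0.66) = 0.00
  (α AND NOT δ) OR (γ AND NOT γ) = min(1, a+b) on (0.00, 0.00) = 0.00
  → value = 0.0000
Under standard min/max:
  NOT δ = 1 − 0.73 = 0.27
  α AND NOT δ = min(a, b) on (0.06, 0.27) = 0.06
  NOT γ = 1 − 0.34 = 0.66
  γ AND NOT γ = min(a, b) on (0.34, 0.66) = 0.34
  (α AND NOT δ) OR (γ AND NOT γ) = max(a, b) on (0.06, 0.34) = 0.34
  → value = 0.3400
|0.0000 − 0.3400| = 0.340

0.340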